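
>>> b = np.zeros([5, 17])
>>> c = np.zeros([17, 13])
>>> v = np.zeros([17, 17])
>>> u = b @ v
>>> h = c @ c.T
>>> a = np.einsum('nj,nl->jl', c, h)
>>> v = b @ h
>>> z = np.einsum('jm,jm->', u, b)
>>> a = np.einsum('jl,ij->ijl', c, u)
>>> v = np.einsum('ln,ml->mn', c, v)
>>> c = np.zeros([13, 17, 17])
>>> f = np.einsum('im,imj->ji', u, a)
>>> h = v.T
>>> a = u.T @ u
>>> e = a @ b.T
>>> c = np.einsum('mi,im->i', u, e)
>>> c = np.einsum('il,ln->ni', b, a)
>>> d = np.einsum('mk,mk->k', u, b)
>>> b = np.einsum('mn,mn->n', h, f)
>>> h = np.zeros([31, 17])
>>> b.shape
(5,)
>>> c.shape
(17, 5)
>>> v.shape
(5, 13)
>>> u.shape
(5, 17)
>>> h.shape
(31, 17)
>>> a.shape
(17, 17)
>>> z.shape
()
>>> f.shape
(13, 5)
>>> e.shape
(17, 5)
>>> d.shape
(17,)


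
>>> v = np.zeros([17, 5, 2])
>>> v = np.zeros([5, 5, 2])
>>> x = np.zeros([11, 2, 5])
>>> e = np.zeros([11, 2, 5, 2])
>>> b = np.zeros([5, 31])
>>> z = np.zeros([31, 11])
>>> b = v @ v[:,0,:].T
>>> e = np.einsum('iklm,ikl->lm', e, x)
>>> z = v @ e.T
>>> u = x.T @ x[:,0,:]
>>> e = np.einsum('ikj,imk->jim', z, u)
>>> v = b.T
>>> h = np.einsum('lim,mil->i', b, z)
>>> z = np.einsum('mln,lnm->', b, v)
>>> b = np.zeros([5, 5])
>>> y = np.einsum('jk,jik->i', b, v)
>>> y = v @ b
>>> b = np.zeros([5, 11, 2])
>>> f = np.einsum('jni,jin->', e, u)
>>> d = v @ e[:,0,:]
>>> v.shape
(5, 5, 5)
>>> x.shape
(11, 2, 5)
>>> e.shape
(5, 5, 2)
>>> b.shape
(5, 11, 2)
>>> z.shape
()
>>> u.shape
(5, 2, 5)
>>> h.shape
(5,)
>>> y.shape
(5, 5, 5)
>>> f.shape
()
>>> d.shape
(5, 5, 2)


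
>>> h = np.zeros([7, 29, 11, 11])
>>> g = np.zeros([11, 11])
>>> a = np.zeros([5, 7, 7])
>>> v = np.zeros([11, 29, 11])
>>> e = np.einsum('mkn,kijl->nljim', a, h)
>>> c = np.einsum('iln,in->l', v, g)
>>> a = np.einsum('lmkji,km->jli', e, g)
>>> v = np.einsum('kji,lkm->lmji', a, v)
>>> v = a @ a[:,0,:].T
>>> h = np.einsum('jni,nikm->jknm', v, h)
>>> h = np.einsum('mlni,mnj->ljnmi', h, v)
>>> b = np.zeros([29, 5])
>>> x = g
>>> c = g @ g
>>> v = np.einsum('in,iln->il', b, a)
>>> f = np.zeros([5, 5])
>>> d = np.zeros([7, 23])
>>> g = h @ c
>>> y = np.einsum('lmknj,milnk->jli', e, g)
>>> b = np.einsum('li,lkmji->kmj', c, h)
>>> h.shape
(11, 29, 7, 29, 11)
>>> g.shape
(11, 29, 7, 29, 11)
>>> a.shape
(29, 7, 5)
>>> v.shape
(29, 7)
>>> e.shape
(7, 11, 11, 29, 5)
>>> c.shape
(11, 11)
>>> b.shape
(29, 7, 29)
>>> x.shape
(11, 11)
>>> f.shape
(5, 5)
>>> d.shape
(7, 23)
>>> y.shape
(5, 7, 29)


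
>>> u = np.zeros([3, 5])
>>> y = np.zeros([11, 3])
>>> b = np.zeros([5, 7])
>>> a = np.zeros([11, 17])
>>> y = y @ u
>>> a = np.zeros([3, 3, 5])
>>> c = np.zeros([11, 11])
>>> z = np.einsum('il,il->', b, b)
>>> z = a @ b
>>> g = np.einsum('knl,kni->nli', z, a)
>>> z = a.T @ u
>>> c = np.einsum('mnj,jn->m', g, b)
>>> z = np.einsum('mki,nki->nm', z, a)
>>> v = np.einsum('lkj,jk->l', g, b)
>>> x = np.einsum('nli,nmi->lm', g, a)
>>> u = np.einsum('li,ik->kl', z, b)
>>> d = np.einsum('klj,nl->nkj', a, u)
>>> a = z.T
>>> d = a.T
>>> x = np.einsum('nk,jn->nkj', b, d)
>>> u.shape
(7, 3)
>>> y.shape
(11, 5)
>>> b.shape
(5, 7)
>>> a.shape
(5, 3)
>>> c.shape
(3,)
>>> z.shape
(3, 5)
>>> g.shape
(3, 7, 5)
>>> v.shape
(3,)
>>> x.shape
(5, 7, 3)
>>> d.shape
(3, 5)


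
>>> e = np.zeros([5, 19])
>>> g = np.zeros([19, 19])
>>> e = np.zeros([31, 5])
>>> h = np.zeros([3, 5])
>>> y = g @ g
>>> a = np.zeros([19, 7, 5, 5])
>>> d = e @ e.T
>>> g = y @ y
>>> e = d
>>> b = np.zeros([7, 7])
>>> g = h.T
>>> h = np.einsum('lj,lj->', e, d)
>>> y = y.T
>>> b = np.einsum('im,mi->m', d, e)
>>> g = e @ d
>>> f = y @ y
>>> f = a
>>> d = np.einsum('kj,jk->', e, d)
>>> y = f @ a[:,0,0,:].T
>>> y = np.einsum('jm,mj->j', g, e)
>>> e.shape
(31, 31)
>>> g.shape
(31, 31)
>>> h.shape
()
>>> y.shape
(31,)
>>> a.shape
(19, 7, 5, 5)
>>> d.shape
()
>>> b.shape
(31,)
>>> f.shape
(19, 7, 5, 5)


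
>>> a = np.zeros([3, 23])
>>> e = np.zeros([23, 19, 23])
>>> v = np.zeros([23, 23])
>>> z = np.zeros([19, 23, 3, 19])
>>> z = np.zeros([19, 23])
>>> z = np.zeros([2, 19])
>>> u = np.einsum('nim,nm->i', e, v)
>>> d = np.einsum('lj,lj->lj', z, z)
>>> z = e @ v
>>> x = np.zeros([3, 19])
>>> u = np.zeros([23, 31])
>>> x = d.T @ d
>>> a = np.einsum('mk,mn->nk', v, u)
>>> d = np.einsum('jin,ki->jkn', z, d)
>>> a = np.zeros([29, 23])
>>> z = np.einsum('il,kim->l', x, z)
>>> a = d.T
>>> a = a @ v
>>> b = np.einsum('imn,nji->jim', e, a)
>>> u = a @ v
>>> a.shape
(23, 2, 23)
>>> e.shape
(23, 19, 23)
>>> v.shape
(23, 23)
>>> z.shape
(19,)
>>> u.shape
(23, 2, 23)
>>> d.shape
(23, 2, 23)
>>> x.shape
(19, 19)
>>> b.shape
(2, 23, 19)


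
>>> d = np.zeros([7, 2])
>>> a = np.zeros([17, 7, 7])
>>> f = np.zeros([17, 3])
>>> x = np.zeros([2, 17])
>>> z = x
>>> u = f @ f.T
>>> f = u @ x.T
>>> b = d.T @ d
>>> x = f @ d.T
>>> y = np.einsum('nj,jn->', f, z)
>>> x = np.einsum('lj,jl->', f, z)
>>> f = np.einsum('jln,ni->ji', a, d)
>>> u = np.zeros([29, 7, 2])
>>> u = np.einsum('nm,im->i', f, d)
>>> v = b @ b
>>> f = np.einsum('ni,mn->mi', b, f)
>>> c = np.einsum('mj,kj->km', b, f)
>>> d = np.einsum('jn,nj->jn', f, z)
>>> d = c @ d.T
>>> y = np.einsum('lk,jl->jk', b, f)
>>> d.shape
(17, 17)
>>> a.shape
(17, 7, 7)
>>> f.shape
(17, 2)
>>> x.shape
()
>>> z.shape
(2, 17)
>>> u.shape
(7,)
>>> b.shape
(2, 2)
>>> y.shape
(17, 2)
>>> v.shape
(2, 2)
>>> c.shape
(17, 2)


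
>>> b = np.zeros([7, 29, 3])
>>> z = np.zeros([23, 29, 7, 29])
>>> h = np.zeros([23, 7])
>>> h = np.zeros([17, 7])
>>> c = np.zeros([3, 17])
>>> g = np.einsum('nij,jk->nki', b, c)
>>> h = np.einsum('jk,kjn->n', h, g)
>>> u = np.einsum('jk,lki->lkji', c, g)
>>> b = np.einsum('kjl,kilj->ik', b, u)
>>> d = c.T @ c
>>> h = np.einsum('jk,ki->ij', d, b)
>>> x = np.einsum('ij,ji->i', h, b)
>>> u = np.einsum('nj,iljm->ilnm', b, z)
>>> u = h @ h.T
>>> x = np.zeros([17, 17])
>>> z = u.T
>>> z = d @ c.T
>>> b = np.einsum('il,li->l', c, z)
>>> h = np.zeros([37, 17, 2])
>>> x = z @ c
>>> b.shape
(17,)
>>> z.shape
(17, 3)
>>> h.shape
(37, 17, 2)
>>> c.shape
(3, 17)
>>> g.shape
(7, 17, 29)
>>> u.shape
(7, 7)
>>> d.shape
(17, 17)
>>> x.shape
(17, 17)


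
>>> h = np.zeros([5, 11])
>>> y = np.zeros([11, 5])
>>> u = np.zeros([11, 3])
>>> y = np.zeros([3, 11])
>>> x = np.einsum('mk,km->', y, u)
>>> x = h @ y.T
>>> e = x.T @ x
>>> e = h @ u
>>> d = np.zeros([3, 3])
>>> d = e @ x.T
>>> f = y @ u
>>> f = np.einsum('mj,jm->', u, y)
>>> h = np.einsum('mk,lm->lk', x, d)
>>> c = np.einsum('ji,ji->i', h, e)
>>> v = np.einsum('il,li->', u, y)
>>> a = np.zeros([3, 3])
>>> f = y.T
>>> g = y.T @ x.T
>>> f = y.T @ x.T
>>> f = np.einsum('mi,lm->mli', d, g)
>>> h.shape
(5, 3)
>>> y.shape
(3, 11)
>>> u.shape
(11, 3)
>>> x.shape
(5, 3)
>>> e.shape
(5, 3)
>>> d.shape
(5, 5)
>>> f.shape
(5, 11, 5)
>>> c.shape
(3,)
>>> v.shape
()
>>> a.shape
(3, 3)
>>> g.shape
(11, 5)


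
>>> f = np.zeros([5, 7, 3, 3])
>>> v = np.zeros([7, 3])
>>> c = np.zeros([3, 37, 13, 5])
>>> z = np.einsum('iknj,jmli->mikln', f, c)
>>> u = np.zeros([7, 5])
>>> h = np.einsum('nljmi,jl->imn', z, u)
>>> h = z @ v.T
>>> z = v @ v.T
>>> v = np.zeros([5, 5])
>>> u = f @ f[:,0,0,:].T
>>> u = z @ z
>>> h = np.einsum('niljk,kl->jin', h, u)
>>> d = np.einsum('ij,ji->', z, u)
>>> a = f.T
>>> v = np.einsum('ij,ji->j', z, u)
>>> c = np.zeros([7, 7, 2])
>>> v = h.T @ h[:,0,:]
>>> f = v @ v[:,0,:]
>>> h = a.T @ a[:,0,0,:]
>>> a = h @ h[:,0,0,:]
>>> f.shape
(37, 5, 37)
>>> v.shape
(37, 5, 37)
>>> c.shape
(7, 7, 2)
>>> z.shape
(7, 7)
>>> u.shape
(7, 7)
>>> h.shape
(5, 7, 3, 5)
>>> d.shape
()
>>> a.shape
(5, 7, 3, 5)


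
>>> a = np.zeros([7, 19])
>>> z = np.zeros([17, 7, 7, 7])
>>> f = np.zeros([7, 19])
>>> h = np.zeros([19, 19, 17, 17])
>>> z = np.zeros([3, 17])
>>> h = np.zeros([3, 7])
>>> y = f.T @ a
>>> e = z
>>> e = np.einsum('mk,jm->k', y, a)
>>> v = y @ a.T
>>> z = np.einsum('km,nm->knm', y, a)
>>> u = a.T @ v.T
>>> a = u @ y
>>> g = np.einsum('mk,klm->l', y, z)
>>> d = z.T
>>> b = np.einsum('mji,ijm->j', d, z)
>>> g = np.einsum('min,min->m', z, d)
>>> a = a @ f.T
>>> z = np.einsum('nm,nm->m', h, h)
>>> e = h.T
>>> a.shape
(19, 7)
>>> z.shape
(7,)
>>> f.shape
(7, 19)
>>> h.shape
(3, 7)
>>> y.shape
(19, 19)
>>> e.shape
(7, 3)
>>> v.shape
(19, 7)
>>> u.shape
(19, 19)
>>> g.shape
(19,)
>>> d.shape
(19, 7, 19)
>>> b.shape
(7,)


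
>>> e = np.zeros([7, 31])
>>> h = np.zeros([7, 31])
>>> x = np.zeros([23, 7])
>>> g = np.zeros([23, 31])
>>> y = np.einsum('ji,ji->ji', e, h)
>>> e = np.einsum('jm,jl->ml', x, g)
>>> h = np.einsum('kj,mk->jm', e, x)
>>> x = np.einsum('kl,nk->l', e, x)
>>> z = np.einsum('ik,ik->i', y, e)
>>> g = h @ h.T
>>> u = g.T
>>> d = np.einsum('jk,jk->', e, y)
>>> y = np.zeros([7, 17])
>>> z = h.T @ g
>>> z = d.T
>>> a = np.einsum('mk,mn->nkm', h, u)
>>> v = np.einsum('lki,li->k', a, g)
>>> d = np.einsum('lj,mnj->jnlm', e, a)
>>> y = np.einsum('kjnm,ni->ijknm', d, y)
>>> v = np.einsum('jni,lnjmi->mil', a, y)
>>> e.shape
(7, 31)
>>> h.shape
(31, 23)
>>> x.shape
(31,)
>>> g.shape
(31, 31)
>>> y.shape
(17, 23, 31, 7, 31)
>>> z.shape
()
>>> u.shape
(31, 31)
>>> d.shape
(31, 23, 7, 31)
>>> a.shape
(31, 23, 31)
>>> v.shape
(7, 31, 17)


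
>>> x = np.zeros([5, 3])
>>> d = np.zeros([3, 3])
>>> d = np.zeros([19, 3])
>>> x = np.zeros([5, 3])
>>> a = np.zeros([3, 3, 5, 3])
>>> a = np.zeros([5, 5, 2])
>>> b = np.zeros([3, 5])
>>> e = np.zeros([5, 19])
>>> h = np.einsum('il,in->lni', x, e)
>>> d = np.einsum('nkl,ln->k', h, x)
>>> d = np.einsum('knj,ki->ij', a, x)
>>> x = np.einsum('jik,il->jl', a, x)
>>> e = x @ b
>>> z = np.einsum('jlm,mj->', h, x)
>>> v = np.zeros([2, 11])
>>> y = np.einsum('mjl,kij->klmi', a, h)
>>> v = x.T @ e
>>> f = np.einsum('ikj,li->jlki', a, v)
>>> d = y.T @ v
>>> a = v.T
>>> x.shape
(5, 3)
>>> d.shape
(19, 5, 2, 5)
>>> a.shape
(5, 3)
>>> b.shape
(3, 5)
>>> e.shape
(5, 5)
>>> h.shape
(3, 19, 5)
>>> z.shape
()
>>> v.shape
(3, 5)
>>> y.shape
(3, 2, 5, 19)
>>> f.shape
(2, 3, 5, 5)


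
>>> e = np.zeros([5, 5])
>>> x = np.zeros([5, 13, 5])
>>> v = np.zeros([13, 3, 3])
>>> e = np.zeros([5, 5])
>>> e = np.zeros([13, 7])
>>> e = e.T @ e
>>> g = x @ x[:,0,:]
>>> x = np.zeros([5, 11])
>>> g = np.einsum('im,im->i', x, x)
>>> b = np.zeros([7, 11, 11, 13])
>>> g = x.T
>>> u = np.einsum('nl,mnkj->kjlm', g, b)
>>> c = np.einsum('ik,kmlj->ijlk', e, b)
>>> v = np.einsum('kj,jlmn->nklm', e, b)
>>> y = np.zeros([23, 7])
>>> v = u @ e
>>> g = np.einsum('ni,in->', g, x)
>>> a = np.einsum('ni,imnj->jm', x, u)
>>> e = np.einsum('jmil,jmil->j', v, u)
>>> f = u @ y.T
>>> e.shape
(11,)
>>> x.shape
(5, 11)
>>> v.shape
(11, 13, 5, 7)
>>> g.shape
()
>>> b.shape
(7, 11, 11, 13)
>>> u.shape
(11, 13, 5, 7)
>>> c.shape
(7, 13, 11, 7)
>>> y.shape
(23, 7)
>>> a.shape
(7, 13)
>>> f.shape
(11, 13, 5, 23)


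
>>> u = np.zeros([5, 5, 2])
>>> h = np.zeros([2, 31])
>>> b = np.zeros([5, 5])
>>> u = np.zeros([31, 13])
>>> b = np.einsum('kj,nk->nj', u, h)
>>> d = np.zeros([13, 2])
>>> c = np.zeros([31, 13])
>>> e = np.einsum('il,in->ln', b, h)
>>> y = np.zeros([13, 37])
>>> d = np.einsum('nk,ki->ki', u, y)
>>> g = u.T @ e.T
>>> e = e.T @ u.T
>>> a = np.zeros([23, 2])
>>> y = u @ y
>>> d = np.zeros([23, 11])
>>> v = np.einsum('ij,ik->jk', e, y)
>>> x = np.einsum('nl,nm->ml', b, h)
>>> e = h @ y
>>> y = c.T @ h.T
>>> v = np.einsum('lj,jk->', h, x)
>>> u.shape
(31, 13)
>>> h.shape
(2, 31)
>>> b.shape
(2, 13)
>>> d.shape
(23, 11)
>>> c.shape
(31, 13)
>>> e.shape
(2, 37)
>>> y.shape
(13, 2)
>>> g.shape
(13, 13)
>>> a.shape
(23, 2)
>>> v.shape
()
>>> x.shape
(31, 13)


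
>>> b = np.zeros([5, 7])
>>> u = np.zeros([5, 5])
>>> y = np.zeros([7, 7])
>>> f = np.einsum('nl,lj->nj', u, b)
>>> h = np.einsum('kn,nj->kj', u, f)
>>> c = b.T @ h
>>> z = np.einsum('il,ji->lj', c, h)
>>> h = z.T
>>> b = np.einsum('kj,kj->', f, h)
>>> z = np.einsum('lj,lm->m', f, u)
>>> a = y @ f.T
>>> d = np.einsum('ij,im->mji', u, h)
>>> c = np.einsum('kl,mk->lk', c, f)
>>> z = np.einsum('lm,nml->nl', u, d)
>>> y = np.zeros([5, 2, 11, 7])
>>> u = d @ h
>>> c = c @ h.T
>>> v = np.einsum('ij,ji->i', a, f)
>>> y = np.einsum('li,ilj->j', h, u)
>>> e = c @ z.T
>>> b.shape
()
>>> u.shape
(7, 5, 7)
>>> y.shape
(7,)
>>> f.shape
(5, 7)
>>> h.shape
(5, 7)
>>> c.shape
(7, 5)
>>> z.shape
(7, 5)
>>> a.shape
(7, 5)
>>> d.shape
(7, 5, 5)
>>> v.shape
(7,)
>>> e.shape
(7, 7)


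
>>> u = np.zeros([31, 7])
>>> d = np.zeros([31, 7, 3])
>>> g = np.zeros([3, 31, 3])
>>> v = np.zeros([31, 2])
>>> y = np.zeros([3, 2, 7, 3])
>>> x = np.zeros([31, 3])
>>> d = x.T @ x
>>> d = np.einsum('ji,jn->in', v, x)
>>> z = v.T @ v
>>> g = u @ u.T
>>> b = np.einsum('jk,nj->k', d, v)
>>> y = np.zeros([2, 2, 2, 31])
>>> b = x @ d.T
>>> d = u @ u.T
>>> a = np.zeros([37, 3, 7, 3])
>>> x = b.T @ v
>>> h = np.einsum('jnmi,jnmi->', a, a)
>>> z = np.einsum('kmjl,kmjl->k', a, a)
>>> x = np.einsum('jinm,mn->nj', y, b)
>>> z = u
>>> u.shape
(31, 7)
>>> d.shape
(31, 31)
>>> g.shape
(31, 31)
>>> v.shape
(31, 2)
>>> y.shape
(2, 2, 2, 31)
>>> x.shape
(2, 2)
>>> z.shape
(31, 7)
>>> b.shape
(31, 2)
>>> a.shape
(37, 3, 7, 3)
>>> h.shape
()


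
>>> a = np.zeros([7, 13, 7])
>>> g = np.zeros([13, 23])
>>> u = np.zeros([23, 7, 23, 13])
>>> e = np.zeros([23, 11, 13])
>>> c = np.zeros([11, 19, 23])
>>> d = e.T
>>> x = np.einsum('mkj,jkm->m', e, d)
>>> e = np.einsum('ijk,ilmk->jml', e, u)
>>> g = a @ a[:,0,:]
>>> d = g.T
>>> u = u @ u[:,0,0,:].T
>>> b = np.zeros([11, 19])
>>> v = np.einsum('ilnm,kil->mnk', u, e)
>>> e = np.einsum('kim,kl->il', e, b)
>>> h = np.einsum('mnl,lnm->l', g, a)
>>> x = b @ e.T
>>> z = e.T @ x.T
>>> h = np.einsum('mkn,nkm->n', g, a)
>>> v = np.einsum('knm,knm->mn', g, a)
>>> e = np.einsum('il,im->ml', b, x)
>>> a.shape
(7, 13, 7)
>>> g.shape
(7, 13, 7)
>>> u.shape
(23, 7, 23, 23)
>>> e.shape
(23, 19)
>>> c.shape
(11, 19, 23)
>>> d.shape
(7, 13, 7)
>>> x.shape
(11, 23)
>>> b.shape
(11, 19)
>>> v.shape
(7, 13)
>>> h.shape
(7,)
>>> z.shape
(19, 11)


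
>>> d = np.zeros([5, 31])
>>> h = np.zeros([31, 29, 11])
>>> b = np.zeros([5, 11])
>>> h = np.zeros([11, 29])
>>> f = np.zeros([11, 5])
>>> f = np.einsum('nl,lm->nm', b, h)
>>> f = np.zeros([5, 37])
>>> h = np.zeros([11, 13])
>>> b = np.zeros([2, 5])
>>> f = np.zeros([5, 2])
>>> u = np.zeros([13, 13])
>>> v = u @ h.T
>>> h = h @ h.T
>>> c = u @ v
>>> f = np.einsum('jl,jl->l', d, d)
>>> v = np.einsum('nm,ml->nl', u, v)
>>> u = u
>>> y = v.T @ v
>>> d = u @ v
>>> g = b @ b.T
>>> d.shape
(13, 11)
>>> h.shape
(11, 11)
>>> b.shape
(2, 5)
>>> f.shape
(31,)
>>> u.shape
(13, 13)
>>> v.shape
(13, 11)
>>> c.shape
(13, 11)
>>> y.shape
(11, 11)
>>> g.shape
(2, 2)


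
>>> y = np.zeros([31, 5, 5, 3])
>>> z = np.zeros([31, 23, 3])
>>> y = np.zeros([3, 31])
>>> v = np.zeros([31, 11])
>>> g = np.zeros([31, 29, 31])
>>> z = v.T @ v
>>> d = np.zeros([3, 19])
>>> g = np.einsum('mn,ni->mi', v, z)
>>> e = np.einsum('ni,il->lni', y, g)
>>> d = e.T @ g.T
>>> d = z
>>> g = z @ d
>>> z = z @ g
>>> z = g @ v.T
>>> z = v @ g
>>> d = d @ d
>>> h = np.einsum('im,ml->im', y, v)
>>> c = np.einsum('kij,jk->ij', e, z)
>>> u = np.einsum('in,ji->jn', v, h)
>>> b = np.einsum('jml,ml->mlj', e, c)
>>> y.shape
(3, 31)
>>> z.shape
(31, 11)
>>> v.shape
(31, 11)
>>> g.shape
(11, 11)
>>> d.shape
(11, 11)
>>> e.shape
(11, 3, 31)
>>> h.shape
(3, 31)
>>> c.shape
(3, 31)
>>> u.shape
(3, 11)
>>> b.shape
(3, 31, 11)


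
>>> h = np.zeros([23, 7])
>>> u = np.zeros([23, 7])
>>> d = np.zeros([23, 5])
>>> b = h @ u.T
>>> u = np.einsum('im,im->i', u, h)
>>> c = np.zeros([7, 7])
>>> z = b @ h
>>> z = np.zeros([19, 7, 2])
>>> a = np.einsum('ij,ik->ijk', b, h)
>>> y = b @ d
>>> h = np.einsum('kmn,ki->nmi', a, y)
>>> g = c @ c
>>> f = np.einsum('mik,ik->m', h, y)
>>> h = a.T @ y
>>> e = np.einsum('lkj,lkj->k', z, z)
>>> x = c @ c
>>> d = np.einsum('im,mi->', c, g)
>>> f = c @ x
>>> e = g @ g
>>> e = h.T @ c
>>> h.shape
(7, 23, 5)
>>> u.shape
(23,)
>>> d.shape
()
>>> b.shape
(23, 23)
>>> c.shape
(7, 7)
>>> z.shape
(19, 7, 2)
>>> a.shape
(23, 23, 7)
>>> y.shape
(23, 5)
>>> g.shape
(7, 7)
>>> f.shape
(7, 7)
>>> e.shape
(5, 23, 7)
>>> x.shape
(7, 7)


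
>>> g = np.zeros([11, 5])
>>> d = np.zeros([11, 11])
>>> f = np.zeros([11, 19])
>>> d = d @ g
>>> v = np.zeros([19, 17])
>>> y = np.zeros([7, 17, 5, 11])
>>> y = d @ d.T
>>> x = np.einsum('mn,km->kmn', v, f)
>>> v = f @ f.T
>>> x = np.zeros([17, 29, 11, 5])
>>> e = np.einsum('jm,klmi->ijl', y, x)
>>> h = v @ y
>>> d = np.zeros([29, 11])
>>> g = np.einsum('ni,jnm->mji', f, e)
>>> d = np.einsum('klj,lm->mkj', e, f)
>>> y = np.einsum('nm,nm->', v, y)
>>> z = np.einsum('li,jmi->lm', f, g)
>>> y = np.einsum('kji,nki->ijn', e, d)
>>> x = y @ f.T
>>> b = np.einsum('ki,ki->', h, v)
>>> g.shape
(29, 5, 19)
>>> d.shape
(19, 5, 29)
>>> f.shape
(11, 19)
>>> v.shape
(11, 11)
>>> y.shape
(29, 11, 19)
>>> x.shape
(29, 11, 11)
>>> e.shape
(5, 11, 29)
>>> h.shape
(11, 11)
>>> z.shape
(11, 5)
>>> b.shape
()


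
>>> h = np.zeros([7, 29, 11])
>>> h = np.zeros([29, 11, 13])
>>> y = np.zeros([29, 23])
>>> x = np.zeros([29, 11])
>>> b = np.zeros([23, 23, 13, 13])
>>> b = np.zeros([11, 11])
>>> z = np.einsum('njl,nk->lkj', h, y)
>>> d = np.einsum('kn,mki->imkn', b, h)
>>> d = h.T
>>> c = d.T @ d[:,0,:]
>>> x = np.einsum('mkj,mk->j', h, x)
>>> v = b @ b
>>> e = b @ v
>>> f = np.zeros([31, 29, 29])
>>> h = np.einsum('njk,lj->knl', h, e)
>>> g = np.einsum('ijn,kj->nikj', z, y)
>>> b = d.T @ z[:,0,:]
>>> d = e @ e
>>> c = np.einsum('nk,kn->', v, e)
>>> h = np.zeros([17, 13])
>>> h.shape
(17, 13)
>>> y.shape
(29, 23)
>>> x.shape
(13,)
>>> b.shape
(29, 11, 11)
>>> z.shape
(13, 23, 11)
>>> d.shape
(11, 11)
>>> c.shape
()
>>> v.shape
(11, 11)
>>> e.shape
(11, 11)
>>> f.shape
(31, 29, 29)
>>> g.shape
(11, 13, 29, 23)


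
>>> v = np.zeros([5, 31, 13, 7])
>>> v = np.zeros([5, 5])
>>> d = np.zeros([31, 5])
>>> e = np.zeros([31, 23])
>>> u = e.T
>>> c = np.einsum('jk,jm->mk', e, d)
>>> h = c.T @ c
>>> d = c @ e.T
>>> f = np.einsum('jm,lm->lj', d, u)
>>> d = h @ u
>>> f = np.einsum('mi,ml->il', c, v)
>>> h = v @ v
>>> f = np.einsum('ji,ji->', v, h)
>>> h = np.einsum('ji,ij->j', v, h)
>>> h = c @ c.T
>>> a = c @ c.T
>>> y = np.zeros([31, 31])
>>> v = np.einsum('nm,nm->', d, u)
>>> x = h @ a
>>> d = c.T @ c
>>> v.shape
()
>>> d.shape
(23, 23)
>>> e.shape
(31, 23)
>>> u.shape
(23, 31)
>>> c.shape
(5, 23)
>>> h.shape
(5, 5)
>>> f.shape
()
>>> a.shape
(5, 5)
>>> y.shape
(31, 31)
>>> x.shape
(5, 5)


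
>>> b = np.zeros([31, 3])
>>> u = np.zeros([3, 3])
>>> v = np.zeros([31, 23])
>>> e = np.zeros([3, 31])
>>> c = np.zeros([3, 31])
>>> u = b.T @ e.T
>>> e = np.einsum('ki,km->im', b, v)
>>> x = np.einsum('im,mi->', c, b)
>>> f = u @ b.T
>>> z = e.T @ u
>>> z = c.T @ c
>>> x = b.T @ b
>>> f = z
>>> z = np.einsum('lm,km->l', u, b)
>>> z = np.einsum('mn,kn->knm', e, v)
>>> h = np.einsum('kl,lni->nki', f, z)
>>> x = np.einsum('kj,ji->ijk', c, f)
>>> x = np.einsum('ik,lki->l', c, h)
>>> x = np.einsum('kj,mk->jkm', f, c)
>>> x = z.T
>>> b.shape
(31, 3)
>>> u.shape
(3, 3)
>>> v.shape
(31, 23)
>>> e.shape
(3, 23)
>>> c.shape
(3, 31)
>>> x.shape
(3, 23, 31)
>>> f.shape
(31, 31)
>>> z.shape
(31, 23, 3)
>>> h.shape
(23, 31, 3)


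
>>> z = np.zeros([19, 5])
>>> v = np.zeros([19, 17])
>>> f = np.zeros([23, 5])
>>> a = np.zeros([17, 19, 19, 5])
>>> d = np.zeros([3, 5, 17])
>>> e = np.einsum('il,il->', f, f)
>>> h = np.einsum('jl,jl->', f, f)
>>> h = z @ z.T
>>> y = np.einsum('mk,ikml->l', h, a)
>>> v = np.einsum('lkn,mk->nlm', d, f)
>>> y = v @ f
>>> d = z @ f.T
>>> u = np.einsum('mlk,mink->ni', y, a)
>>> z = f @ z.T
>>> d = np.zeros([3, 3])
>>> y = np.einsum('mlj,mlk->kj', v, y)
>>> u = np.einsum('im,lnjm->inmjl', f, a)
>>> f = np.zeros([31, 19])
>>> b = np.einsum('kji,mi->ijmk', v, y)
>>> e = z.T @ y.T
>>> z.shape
(23, 19)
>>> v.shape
(17, 3, 23)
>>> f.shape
(31, 19)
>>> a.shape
(17, 19, 19, 5)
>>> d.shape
(3, 3)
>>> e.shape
(19, 5)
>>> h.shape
(19, 19)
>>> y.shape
(5, 23)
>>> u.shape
(23, 19, 5, 19, 17)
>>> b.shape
(23, 3, 5, 17)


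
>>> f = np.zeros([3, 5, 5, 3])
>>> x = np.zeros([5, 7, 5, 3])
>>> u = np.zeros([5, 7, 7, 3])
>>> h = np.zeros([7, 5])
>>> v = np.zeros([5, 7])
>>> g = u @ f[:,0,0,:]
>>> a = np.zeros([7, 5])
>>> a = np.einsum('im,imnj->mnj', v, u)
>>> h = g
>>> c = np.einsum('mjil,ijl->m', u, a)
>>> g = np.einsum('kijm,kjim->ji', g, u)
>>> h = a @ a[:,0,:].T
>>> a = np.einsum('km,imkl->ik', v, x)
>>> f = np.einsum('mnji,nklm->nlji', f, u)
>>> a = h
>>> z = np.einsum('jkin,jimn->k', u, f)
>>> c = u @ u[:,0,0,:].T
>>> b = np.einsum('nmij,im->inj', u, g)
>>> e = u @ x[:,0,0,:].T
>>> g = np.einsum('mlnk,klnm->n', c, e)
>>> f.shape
(5, 7, 5, 3)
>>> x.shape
(5, 7, 5, 3)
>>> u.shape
(5, 7, 7, 3)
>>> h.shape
(7, 7, 7)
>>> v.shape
(5, 7)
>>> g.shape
(7,)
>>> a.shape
(7, 7, 7)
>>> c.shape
(5, 7, 7, 5)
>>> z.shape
(7,)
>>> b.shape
(7, 5, 3)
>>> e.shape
(5, 7, 7, 5)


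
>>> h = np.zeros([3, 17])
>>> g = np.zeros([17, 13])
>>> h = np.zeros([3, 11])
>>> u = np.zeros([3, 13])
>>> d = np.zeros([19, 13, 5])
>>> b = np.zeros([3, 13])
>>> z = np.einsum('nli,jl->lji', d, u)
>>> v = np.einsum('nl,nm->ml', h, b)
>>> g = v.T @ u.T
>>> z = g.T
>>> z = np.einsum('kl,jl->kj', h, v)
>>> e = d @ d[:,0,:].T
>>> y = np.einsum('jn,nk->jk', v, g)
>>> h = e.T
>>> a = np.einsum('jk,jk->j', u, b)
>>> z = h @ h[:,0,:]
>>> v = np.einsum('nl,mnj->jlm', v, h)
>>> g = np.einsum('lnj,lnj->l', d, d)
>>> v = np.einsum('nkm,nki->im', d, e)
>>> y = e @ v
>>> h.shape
(19, 13, 19)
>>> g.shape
(19,)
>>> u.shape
(3, 13)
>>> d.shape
(19, 13, 5)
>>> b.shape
(3, 13)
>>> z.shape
(19, 13, 19)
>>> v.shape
(19, 5)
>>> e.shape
(19, 13, 19)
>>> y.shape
(19, 13, 5)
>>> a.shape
(3,)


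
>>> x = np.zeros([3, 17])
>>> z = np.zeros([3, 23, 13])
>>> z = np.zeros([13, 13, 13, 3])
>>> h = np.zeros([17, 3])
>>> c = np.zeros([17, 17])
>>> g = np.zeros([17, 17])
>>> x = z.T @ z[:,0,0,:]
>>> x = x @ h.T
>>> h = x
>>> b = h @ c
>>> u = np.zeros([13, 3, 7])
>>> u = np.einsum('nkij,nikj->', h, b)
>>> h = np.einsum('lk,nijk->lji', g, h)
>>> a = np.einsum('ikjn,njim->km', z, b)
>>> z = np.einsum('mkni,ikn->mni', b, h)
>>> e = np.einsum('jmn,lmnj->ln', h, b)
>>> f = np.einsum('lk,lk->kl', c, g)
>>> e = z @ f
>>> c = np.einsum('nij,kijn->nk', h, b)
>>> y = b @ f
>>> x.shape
(3, 13, 13, 17)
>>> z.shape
(3, 13, 17)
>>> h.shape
(17, 13, 13)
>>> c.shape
(17, 3)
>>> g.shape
(17, 17)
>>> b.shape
(3, 13, 13, 17)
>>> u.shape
()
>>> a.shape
(13, 17)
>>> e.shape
(3, 13, 17)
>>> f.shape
(17, 17)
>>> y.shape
(3, 13, 13, 17)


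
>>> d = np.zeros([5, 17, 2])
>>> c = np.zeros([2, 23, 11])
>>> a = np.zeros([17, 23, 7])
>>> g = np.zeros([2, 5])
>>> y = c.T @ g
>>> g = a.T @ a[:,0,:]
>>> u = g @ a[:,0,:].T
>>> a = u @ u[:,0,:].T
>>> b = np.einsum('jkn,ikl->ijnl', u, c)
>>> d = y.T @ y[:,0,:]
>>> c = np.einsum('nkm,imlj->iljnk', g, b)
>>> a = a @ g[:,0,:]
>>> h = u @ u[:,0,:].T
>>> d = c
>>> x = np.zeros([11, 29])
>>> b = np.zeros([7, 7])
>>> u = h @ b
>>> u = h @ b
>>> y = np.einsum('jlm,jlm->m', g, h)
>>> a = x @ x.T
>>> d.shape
(2, 17, 11, 7, 23)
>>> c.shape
(2, 17, 11, 7, 23)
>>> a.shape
(11, 11)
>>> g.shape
(7, 23, 7)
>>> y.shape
(7,)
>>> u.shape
(7, 23, 7)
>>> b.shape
(7, 7)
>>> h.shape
(7, 23, 7)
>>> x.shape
(11, 29)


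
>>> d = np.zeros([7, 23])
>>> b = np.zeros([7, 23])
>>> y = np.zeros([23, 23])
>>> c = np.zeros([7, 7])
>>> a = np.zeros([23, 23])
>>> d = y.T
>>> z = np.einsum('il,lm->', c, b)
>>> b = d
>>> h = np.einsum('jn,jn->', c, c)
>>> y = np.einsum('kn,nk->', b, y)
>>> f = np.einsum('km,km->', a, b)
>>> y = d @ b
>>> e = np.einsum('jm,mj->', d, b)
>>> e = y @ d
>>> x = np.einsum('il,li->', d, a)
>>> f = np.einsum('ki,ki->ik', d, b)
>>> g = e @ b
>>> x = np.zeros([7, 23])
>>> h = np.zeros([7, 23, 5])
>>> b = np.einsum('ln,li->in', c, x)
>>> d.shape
(23, 23)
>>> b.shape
(23, 7)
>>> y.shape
(23, 23)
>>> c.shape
(7, 7)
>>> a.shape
(23, 23)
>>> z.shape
()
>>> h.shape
(7, 23, 5)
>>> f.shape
(23, 23)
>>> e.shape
(23, 23)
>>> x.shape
(7, 23)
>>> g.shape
(23, 23)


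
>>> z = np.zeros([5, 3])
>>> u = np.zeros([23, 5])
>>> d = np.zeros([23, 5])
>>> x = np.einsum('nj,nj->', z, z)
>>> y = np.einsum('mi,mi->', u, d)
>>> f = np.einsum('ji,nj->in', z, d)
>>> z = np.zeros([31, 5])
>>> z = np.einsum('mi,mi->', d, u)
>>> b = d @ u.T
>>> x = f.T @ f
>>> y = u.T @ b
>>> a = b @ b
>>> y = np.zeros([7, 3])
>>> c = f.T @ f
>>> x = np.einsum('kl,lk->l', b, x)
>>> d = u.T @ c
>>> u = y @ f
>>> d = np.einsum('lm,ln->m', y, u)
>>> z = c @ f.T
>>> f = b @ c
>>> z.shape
(23, 3)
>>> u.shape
(7, 23)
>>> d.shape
(3,)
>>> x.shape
(23,)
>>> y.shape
(7, 3)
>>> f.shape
(23, 23)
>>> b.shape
(23, 23)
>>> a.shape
(23, 23)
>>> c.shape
(23, 23)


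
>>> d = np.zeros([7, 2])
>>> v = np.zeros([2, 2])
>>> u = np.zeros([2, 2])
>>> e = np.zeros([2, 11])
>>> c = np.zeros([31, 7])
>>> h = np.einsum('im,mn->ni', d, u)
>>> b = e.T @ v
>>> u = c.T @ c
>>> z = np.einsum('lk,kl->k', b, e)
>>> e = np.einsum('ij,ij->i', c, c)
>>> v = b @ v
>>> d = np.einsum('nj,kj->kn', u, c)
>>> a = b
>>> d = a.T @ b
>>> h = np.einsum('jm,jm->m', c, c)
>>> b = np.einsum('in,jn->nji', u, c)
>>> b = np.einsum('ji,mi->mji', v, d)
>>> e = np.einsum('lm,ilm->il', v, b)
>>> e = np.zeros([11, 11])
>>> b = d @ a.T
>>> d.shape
(2, 2)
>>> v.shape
(11, 2)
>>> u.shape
(7, 7)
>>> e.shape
(11, 11)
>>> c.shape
(31, 7)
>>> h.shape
(7,)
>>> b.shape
(2, 11)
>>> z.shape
(2,)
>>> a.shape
(11, 2)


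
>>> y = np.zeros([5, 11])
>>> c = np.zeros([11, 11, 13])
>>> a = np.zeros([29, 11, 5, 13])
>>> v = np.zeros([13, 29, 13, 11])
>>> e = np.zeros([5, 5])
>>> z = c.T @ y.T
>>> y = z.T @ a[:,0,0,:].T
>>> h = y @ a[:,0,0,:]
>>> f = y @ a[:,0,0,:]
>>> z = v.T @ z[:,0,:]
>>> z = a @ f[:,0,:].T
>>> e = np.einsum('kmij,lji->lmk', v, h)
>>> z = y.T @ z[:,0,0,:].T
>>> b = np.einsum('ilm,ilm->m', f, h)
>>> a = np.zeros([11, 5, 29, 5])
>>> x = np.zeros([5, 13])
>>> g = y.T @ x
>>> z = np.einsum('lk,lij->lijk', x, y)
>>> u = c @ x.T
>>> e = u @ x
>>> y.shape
(5, 11, 29)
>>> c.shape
(11, 11, 13)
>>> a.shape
(11, 5, 29, 5)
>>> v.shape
(13, 29, 13, 11)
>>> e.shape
(11, 11, 13)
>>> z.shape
(5, 11, 29, 13)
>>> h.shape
(5, 11, 13)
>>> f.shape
(5, 11, 13)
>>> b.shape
(13,)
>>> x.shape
(5, 13)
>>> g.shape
(29, 11, 13)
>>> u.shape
(11, 11, 5)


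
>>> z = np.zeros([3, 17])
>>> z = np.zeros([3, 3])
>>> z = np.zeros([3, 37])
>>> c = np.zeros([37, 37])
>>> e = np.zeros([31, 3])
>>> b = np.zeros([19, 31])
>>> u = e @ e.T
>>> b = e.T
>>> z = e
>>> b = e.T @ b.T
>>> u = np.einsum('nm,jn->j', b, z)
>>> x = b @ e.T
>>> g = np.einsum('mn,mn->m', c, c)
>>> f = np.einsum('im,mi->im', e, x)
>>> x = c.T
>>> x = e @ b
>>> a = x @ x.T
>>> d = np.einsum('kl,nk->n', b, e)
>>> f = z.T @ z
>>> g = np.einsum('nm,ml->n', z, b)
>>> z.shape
(31, 3)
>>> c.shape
(37, 37)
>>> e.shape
(31, 3)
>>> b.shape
(3, 3)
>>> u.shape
(31,)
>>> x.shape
(31, 3)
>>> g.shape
(31,)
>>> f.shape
(3, 3)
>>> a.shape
(31, 31)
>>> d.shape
(31,)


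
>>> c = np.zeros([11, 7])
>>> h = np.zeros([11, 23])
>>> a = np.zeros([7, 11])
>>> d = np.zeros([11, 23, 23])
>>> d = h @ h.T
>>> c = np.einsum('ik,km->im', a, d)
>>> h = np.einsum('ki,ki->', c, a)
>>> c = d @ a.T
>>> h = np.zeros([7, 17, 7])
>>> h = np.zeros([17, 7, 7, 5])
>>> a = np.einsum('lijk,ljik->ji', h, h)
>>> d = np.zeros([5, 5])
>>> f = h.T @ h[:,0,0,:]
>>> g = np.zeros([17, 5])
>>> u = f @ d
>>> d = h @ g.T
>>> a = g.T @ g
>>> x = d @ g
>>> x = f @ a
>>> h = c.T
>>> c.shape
(11, 7)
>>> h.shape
(7, 11)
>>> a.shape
(5, 5)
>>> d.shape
(17, 7, 7, 17)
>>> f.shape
(5, 7, 7, 5)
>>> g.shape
(17, 5)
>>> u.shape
(5, 7, 7, 5)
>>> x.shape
(5, 7, 7, 5)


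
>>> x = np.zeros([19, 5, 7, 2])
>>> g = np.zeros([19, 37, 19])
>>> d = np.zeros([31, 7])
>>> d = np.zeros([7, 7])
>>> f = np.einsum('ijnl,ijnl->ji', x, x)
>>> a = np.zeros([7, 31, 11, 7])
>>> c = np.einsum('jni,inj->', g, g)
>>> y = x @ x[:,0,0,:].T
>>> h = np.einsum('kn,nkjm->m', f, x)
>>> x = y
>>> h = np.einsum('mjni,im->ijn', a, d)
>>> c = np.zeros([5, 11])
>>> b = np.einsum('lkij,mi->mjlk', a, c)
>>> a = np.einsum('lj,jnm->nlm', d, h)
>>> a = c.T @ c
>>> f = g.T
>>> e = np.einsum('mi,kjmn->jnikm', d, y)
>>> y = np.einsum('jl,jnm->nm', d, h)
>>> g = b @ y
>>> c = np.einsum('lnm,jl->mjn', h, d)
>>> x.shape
(19, 5, 7, 19)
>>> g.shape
(5, 7, 7, 11)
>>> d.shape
(7, 7)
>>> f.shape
(19, 37, 19)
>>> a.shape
(11, 11)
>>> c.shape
(11, 7, 31)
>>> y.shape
(31, 11)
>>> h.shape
(7, 31, 11)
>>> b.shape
(5, 7, 7, 31)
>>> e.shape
(5, 19, 7, 19, 7)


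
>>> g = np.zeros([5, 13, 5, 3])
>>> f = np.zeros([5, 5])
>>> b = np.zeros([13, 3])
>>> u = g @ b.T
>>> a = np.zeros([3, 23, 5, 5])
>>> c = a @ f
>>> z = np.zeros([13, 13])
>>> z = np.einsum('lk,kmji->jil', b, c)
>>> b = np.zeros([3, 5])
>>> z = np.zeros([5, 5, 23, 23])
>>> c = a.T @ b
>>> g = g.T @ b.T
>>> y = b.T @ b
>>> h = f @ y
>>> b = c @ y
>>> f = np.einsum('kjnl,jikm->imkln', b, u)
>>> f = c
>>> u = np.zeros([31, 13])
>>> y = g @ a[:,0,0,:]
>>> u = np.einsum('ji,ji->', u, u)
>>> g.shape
(3, 5, 13, 3)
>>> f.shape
(5, 5, 23, 5)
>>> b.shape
(5, 5, 23, 5)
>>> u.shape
()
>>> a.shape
(3, 23, 5, 5)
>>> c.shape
(5, 5, 23, 5)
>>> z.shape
(5, 5, 23, 23)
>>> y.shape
(3, 5, 13, 5)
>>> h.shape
(5, 5)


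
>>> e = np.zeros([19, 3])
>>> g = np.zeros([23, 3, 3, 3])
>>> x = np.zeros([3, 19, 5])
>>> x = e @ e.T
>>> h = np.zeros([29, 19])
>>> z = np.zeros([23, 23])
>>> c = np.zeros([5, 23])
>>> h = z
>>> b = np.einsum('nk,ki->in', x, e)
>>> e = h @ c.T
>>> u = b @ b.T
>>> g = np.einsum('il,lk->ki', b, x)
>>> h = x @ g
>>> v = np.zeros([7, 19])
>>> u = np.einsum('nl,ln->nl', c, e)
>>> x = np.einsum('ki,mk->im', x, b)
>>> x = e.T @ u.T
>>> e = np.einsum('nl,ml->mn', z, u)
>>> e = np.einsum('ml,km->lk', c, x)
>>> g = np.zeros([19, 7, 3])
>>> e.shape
(23, 5)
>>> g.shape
(19, 7, 3)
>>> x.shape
(5, 5)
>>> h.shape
(19, 3)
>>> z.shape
(23, 23)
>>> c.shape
(5, 23)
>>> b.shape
(3, 19)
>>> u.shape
(5, 23)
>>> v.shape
(7, 19)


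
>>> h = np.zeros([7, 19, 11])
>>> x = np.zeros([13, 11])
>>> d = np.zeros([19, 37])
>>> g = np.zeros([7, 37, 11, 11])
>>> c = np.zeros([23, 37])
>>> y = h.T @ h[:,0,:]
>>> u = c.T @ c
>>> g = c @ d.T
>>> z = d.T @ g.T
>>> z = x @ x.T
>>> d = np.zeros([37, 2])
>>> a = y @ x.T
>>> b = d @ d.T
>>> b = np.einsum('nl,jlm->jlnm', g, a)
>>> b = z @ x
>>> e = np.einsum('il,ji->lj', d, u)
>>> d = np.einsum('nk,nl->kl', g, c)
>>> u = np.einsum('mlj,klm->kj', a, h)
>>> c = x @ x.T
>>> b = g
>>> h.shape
(7, 19, 11)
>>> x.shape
(13, 11)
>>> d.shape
(19, 37)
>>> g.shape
(23, 19)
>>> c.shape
(13, 13)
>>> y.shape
(11, 19, 11)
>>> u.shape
(7, 13)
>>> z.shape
(13, 13)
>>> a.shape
(11, 19, 13)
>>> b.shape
(23, 19)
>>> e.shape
(2, 37)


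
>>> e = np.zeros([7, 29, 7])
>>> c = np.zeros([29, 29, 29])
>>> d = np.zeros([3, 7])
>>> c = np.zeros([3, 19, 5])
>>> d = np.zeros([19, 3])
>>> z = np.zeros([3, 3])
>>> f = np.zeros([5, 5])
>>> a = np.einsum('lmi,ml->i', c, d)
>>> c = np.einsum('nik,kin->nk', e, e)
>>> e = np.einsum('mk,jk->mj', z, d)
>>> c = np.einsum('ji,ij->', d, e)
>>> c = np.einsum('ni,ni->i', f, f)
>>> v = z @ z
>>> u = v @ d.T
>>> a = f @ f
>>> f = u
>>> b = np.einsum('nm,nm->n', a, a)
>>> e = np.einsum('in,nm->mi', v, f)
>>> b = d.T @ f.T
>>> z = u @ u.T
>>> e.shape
(19, 3)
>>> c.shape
(5,)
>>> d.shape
(19, 3)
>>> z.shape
(3, 3)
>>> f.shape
(3, 19)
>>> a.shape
(5, 5)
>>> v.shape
(3, 3)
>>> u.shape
(3, 19)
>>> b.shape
(3, 3)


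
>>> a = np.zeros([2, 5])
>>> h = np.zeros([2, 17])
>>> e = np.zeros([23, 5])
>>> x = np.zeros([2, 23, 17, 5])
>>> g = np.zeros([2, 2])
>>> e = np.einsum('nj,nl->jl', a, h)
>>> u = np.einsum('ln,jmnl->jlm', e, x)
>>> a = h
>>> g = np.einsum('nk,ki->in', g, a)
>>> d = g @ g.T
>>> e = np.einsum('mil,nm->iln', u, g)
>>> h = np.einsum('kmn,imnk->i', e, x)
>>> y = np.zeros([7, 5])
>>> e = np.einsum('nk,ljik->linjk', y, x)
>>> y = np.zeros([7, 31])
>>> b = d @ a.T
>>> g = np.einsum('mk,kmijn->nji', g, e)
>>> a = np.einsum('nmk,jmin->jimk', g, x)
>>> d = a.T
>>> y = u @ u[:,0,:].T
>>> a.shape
(2, 17, 23, 7)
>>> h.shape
(2,)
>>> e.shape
(2, 17, 7, 23, 5)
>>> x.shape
(2, 23, 17, 5)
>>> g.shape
(5, 23, 7)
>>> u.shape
(2, 5, 23)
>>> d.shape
(7, 23, 17, 2)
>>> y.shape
(2, 5, 2)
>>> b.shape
(17, 2)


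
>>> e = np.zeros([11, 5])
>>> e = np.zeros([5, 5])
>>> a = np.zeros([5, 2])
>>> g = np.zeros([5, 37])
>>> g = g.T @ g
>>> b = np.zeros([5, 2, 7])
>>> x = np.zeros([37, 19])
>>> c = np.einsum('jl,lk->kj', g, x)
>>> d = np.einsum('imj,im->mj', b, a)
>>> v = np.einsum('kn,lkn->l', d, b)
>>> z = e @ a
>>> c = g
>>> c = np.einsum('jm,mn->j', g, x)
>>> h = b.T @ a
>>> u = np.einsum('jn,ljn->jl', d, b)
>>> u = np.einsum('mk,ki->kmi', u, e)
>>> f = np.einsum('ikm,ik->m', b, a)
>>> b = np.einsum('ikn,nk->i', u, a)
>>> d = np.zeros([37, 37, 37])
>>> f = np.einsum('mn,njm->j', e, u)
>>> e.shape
(5, 5)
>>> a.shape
(5, 2)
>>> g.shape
(37, 37)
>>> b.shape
(5,)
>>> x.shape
(37, 19)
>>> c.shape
(37,)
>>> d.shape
(37, 37, 37)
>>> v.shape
(5,)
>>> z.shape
(5, 2)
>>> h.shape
(7, 2, 2)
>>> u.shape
(5, 2, 5)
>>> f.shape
(2,)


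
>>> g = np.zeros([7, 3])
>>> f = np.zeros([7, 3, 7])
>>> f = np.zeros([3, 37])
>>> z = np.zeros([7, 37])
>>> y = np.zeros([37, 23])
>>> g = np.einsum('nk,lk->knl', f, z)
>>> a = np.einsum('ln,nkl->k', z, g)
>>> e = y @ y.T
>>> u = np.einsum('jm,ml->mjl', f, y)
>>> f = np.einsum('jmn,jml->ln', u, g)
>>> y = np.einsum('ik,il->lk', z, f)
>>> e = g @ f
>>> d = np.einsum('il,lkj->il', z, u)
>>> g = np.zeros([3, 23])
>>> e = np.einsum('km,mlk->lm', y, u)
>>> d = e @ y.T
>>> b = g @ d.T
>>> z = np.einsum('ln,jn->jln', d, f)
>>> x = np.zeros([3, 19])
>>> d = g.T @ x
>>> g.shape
(3, 23)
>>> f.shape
(7, 23)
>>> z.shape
(7, 3, 23)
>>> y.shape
(23, 37)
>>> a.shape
(3,)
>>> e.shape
(3, 37)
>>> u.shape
(37, 3, 23)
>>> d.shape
(23, 19)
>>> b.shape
(3, 3)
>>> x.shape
(3, 19)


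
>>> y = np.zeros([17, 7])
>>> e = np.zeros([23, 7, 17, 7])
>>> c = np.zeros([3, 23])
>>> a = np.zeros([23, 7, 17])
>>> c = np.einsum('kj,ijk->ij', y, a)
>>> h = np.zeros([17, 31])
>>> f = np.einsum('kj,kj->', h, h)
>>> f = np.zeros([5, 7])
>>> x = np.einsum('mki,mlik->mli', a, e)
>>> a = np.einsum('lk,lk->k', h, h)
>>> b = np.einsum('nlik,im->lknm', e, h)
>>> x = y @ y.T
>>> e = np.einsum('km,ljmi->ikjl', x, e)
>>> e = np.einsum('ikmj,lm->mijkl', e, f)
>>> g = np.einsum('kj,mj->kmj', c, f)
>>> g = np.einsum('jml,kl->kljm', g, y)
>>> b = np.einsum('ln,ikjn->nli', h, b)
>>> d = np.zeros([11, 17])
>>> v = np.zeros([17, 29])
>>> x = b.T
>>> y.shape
(17, 7)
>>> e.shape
(7, 7, 23, 17, 5)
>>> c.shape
(23, 7)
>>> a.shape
(31,)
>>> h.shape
(17, 31)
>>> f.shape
(5, 7)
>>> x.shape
(7, 17, 31)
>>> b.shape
(31, 17, 7)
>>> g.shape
(17, 7, 23, 5)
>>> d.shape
(11, 17)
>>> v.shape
(17, 29)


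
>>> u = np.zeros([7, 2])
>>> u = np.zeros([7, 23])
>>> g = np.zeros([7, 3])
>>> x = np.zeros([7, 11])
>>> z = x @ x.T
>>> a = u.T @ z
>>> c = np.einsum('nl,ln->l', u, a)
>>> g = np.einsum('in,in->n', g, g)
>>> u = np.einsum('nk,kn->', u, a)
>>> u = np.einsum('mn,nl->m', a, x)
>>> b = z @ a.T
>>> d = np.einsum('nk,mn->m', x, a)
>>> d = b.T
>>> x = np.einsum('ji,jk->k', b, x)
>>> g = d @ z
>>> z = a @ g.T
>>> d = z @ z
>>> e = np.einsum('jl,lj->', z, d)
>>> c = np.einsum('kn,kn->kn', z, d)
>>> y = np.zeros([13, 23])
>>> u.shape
(23,)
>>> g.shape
(23, 7)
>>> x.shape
(11,)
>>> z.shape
(23, 23)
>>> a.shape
(23, 7)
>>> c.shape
(23, 23)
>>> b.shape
(7, 23)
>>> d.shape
(23, 23)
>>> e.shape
()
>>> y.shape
(13, 23)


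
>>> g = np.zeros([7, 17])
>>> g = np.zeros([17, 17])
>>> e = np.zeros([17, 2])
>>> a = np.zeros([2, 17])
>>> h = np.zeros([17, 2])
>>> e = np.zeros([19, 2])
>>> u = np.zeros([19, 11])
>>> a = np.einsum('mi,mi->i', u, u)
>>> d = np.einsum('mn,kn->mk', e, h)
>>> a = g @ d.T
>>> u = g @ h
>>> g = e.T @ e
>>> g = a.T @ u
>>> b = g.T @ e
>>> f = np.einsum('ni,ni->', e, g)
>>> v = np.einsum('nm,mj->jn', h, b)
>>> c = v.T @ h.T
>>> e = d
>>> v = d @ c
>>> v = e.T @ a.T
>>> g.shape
(19, 2)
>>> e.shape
(19, 17)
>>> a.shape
(17, 19)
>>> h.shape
(17, 2)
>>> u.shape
(17, 2)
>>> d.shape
(19, 17)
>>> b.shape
(2, 2)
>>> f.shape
()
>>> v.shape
(17, 17)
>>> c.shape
(17, 17)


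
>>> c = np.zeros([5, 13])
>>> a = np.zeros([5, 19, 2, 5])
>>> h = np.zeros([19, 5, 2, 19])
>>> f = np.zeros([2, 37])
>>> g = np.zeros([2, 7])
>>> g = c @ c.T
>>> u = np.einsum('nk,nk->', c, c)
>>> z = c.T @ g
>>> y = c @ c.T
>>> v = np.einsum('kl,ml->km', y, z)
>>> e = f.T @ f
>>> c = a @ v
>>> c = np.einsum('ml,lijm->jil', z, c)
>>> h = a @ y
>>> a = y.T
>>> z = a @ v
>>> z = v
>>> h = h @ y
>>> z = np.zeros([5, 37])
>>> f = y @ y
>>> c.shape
(2, 19, 5)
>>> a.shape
(5, 5)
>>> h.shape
(5, 19, 2, 5)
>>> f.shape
(5, 5)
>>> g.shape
(5, 5)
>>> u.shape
()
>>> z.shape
(5, 37)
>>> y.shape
(5, 5)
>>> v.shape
(5, 13)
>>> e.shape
(37, 37)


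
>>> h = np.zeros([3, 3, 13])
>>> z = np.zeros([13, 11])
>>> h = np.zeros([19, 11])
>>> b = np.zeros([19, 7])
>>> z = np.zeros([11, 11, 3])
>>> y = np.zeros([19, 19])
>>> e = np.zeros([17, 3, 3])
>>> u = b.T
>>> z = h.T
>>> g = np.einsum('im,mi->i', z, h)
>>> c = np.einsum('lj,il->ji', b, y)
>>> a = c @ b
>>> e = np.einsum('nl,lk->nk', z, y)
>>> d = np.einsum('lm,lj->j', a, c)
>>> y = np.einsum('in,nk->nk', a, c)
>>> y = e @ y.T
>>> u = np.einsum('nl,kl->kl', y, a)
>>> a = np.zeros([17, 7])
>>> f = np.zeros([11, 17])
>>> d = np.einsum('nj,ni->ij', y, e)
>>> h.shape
(19, 11)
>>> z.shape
(11, 19)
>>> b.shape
(19, 7)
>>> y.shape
(11, 7)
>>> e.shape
(11, 19)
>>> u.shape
(7, 7)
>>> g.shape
(11,)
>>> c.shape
(7, 19)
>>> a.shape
(17, 7)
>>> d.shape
(19, 7)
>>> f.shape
(11, 17)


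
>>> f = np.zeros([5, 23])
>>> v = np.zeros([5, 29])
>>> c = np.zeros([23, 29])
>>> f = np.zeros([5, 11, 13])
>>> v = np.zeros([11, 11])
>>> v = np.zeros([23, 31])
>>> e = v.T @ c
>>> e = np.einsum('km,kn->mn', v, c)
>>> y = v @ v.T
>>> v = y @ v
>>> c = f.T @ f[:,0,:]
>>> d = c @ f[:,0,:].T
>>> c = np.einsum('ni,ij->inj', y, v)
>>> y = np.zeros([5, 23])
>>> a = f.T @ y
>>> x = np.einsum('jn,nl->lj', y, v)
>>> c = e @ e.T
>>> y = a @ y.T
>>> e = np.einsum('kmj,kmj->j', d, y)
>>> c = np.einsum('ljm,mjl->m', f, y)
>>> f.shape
(5, 11, 13)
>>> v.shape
(23, 31)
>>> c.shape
(13,)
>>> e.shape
(5,)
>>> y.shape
(13, 11, 5)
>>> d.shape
(13, 11, 5)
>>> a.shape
(13, 11, 23)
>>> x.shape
(31, 5)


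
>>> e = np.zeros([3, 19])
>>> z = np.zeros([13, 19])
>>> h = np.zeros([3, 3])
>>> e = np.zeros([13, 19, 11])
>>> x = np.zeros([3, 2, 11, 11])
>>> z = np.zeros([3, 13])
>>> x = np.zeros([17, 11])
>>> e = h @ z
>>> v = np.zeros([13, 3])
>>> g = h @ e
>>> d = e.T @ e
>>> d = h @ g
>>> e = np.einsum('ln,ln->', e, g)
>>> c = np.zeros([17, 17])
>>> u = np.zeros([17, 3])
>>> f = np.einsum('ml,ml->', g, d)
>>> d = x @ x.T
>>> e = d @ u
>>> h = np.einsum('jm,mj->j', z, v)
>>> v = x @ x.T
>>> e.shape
(17, 3)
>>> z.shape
(3, 13)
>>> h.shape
(3,)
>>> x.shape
(17, 11)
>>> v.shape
(17, 17)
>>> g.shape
(3, 13)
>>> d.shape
(17, 17)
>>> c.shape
(17, 17)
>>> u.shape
(17, 3)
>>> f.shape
()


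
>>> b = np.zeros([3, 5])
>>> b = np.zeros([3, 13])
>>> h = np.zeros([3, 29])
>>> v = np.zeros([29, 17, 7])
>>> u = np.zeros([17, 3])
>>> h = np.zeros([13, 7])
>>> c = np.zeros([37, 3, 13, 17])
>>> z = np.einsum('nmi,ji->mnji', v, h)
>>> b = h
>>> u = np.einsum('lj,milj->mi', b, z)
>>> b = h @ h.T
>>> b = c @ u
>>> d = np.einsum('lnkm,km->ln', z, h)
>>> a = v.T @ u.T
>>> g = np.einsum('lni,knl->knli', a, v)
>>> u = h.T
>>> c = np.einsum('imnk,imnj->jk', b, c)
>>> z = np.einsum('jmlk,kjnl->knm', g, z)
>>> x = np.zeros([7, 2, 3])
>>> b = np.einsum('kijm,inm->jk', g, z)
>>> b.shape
(7, 29)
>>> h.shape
(13, 7)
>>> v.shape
(29, 17, 7)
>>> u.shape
(7, 13)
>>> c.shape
(17, 29)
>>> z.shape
(17, 13, 17)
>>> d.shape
(17, 29)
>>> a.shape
(7, 17, 17)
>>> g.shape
(29, 17, 7, 17)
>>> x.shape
(7, 2, 3)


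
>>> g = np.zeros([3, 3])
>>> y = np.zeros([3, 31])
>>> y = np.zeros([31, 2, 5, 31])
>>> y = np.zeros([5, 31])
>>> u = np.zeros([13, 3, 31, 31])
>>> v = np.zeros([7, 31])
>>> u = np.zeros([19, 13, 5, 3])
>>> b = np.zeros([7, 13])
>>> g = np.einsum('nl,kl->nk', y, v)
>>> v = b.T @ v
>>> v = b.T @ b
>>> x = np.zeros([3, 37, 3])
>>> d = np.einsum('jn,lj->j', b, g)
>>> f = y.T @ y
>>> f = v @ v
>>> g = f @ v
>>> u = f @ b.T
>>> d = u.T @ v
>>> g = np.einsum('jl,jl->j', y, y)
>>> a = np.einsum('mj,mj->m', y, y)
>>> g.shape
(5,)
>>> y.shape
(5, 31)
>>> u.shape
(13, 7)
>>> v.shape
(13, 13)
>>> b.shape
(7, 13)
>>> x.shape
(3, 37, 3)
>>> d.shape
(7, 13)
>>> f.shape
(13, 13)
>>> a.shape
(5,)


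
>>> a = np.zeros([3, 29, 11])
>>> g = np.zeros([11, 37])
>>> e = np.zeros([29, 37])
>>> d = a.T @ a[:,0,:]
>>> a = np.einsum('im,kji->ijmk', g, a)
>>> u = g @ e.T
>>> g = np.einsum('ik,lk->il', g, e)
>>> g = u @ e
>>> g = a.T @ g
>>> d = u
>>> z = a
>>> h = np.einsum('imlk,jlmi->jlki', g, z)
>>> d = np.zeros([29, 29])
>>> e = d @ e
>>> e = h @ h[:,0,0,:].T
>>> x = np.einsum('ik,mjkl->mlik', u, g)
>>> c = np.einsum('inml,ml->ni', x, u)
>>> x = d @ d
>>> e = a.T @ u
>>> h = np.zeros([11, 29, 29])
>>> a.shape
(11, 29, 37, 3)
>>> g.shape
(3, 37, 29, 37)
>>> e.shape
(3, 37, 29, 29)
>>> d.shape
(29, 29)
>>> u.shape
(11, 29)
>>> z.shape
(11, 29, 37, 3)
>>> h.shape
(11, 29, 29)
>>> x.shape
(29, 29)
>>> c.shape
(37, 3)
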